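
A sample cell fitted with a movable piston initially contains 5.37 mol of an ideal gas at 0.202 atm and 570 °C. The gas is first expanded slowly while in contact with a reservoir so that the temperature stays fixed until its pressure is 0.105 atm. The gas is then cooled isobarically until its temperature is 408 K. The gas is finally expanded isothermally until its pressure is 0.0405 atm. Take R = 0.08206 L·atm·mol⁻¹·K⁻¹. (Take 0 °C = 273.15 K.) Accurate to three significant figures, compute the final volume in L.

Convert: T₁ = 843.1 K.
From PV = nRT: V₁ = nRT₁/P₁ = 1839 L.
T constant ⇒ Boyle's law P V = const: T₂ = T₁; V₂ = V₁·(P₁/P₂) = 3539 L.
P constant ⇒ V ∝ T: P₃ = P₂; V₃ = V₂·(T₃/T₂) = 1712 L.
T constant ⇒ Boyle's law P V = const: T₄ = T₃; V₄ = V₃·(P₃/P₄) = 4439 L.

V₄ ≈ 4.44e+03 L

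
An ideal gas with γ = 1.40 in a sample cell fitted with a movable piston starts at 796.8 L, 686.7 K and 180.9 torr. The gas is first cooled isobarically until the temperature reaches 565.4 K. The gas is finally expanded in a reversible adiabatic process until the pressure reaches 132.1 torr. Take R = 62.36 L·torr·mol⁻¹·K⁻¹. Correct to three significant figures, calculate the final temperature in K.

Isobaric, so V/T is constant: P₂ = P₁; V₂ = V₁·(T₂/T₁) = 656.1 L.
Adiabatic (γ = 1.40), T V^(γ−1) and P V^γ constant: T₃ = T₂·(P₃/P₂)^((γ−1)/γ) = 516.8 K; V₃ = V₂·(P₂/P₃)^(1/γ) = 821.2 L.

T₃ ≈ 517 K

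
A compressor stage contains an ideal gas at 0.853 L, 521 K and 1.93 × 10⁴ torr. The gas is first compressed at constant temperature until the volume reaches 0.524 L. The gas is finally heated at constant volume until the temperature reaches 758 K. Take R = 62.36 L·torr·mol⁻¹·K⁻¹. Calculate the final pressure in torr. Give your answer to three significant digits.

T constant ⇒ Boyle's law P V = const: T₂ = T₁; P₂ = P₁·(V₁/V₂) = 3.142e+04 torr.
V constant ⇒ P ∝ T: V₃ = V₂; P₃ = P₂·(T₃/T₂) = 4.571e+04 torr.

P₃ ≈ 4.57e+04 torr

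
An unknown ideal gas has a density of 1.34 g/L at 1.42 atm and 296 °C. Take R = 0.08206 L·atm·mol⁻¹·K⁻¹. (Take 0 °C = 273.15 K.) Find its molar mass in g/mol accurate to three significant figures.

M ≈ 44.1 g/mol

ρ = PM/(RT) ⇒ M = ρRT/P = (1.34 × 0.08206 × 569.1) / 1.42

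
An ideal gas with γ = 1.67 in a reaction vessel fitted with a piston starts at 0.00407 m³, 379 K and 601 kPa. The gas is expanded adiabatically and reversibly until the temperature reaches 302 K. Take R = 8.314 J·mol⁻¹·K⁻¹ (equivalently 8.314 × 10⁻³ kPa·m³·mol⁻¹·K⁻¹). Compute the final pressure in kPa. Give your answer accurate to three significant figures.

P₂ ≈ 341 kPa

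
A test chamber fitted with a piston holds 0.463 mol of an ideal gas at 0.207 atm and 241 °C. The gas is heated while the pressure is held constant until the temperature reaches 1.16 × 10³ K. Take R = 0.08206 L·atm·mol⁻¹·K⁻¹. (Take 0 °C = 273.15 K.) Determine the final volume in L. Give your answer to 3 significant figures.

V₂ ≈ 213 L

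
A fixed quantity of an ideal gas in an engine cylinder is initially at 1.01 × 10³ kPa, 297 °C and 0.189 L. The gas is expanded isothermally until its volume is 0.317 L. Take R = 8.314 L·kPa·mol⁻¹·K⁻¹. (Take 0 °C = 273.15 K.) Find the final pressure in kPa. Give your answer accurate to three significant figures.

P₂ ≈ 602 kPa

Convert: T₁ = 570.1 K.
Isothermal, so P V is constant: T₂ = T₁; P₂ = P₁·(V₁/V₂) = 602.2 kPa.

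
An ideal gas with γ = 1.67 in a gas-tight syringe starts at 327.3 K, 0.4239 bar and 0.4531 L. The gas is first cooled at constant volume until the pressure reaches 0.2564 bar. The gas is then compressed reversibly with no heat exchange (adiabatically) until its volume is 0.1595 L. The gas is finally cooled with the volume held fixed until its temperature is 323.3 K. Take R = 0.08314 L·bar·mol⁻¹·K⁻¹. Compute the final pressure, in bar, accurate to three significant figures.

P₄ ≈ 1.19 bar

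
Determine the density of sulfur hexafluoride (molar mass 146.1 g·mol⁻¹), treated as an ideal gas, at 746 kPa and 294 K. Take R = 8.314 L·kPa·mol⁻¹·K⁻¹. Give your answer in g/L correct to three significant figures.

ρ ≈ 44.6 g/L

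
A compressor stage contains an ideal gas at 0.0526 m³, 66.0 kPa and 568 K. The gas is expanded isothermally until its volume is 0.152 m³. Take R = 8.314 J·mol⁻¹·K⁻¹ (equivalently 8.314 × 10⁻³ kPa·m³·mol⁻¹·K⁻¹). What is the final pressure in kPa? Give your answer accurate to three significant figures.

Isothermal, so P V is constant: T₂ = T₁; P₂ = P₁·(V₁/V₂) = 22.84 kPa.

P₂ ≈ 22.8 kPa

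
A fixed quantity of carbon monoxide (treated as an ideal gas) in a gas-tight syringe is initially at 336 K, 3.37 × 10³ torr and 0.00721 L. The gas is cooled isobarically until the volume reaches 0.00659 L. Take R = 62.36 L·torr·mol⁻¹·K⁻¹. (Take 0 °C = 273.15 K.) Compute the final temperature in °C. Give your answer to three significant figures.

P constant ⇒ V ∝ T: P₂ = P₁; T₂ = T₁·(V₂/V₁) = 307.1 K.

T₂ ≈ 34.0 °C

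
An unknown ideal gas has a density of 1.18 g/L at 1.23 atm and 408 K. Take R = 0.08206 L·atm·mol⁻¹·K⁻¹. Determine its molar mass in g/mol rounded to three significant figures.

ρ = PM/(RT) ⇒ M = ρRT/P = (1.18 × 0.08206 × 408.0) / 1.23

M ≈ 32.1 g/mol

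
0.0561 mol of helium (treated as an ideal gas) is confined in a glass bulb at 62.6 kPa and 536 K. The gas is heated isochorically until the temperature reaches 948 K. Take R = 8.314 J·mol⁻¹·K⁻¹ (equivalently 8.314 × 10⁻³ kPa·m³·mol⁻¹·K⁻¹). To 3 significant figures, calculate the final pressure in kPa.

P₂ ≈ 111 kPa

From PV = nRT: V₁ = nRT₁/P₁ = 0.003994 m³.
V constant ⇒ P ∝ T: V₂ = V₁; P₂ = P₁·(T₂/T₁) = 110.7 kPa.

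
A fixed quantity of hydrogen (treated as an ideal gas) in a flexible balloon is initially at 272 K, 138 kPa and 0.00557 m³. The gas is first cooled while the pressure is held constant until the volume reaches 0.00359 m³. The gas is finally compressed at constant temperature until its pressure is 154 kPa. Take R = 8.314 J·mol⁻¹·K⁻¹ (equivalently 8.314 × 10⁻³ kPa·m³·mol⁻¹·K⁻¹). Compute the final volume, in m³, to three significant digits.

V₃ ≈ 0.00322 m³

Isobaric, so V/T is constant: P₂ = P₁; T₂ = T₁·(V₂/V₁) = 175.3 K.
Isothermal, so P V is constant: T₃ = T₂; V₃ = V₂·(P₂/P₃) = 0.003217 m³.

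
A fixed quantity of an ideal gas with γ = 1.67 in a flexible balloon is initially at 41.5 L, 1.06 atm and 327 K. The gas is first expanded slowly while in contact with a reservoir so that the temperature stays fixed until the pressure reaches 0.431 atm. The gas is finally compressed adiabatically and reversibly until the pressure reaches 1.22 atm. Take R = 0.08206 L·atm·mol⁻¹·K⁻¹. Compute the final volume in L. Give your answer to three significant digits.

T constant ⇒ Boyle's law P V = const: T₂ = T₁; V₂ = V₁·(P₁/P₂) = 102.1 L.
Adiabatic (γ = 1.67), T V^(γ−1) and P V^γ constant: T₃ = T₂·(P₃/P₂)^((γ−1)/γ) = 496.4 K; V₃ = V₂·(P₂/P₃)^(1/γ) = 54.74 L.

V₃ ≈ 54.7 L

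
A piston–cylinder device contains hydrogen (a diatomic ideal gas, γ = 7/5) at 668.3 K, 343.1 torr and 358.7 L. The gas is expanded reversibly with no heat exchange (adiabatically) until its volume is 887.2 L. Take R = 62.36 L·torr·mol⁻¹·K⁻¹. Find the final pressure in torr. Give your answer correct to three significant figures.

Adiabatic (γ = 7/5), T V^(γ−1) and P V^γ constant: T₂ = T₁·(V₁/V₂)^(γ−1) = 465.2 K; P₂ = P₁·(V₁/V₂)^γ = 96.56 torr.

P₂ ≈ 96.6 torr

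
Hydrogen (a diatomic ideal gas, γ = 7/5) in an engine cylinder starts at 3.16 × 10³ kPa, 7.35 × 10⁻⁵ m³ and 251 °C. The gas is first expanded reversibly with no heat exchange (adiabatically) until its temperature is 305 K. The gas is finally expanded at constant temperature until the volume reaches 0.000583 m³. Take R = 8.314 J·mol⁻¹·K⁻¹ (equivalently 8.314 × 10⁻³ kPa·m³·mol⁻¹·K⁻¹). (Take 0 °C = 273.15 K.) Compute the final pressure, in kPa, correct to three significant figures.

Convert: T₁ = 524.1 K.
Reversible adiabatic, γ = 7/5: P₂ = P₁·(T₂/T₁)^(γ/(γ−1)) = 474.9 kPa; V₂ = V₁·(T₁/T₂)^(1/(γ−1)) = 0.0002846 m³.
T constant ⇒ Boyle's law P V = const: T₃ = T₂; P₃ = P₂·(V₂/V₃) = 231.8 kPa.

P₃ ≈ 232 kPa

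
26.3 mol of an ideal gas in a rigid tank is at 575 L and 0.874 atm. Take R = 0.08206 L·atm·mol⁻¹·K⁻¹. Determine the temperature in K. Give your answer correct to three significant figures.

T ≈ 233 K

PV = nRT ⇒ T = PV/(nR) = (0.874 × 575) / (26.3 × 0.08206)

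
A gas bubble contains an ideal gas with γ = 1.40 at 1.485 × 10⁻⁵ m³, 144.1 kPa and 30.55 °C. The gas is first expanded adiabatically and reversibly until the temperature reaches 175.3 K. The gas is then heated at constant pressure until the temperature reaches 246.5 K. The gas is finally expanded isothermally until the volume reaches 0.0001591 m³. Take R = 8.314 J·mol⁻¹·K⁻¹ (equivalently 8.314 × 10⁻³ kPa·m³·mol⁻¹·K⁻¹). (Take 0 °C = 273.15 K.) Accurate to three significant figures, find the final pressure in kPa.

Convert: T₁ = 303.7 K.
Reversible adiabatic, γ = 1.40: P₂ = P₁·(T₂/T₁)^(γ/(γ−1)) = 21.05 kPa; V₂ = V₁·(T₁/T₂)^(1/(γ−1)) = 5.867e-05 m³.
P constant ⇒ V ∝ T: P₃ = P₂; V₃ = V₂·(T₃/T₂) = 8.249e-05 m³.
T constant ⇒ Boyle's law P V = const: T₄ = T₃; P₄ = P₃·(V₃/V₄) = 10.92 kPa.

P₄ ≈ 10.9 kPa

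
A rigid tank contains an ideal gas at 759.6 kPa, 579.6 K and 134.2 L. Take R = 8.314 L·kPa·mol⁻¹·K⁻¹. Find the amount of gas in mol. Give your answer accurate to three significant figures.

n ≈ 21.2 mol

PV = nRT ⇒ n = PV/(RT) = (759.6 × 134.2) / (8.314 × 579.6)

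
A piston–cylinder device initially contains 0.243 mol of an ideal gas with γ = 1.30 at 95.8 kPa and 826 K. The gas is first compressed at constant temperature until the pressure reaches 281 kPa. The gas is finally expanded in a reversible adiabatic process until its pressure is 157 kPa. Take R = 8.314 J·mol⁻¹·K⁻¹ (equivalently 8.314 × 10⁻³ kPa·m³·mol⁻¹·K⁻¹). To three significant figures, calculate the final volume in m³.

From PV = nRT: V₁ = nRT₁/P₁ = 0.01742 m³.
Isothermal, so P V is constant: T₂ = T₁; V₂ = V₁·(P₁/P₂) = 0.005939 m³.
Adiabatic (γ = 1.30), T V^(γ−1) and P V^γ constant: T₃ = T₂·(P₃/P₂)^((γ−1)/γ) = 722.2 K; V₃ = V₂·(P₂/P₃)^(1/γ) = 0.009293 m³.

V₃ ≈ 0.00929 m³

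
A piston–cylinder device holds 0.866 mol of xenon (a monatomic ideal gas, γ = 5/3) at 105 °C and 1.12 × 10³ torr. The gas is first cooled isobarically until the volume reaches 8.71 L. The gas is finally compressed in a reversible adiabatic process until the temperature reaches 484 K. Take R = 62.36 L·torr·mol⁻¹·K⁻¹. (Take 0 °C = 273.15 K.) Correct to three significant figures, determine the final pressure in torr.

Convert: T₁ = 378.1 K.
From PV = nRT: V₁ = nRT₁/P₁ = 18.23 L.
P constant ⇒ V ∝ T: P₂ = P₁; T₂ = T₁·(V₂/V₁) = 180.6 K.
Adiabatic (γ = 5/3), T V^(γ−1) and P V^γ constant: P₃ = P₂·(T₃/T₂)^(γ/(γ−1)) = 1.316e+04 torr; V₃ = V₂·(T₂/T₃)^(1/(γ−1)) = 1.986 L.

P₃ ≈ 1.32e+04 torr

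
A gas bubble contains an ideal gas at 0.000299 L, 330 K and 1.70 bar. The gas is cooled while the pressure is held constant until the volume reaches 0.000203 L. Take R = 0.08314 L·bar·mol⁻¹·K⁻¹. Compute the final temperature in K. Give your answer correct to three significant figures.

Isobaric, so V/T is constant: P₂ = P₁; T₂ = T₁·(V₂/V₁) = 224.0 K.

T₂ ≈ 224 K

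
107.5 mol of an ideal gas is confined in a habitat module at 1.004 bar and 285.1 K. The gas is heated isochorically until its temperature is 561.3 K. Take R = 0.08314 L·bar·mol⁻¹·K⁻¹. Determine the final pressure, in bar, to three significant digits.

From PV = nRT: V₁ = nRT₁/P₁ = 2538 L.
V constant ⇒ P ∝ T: V₂ = V₁; P₂ = P₁·(T₂/T₁) = 1.977 bar.

P₂ ≈ 1.98 bar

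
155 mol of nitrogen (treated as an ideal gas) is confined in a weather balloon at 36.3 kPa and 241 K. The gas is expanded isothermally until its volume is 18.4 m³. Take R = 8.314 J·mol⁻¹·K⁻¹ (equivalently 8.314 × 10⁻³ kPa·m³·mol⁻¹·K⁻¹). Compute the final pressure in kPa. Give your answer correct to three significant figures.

From PV = nRT: V₁ = nRT₁/P₁ = 8.556 m³.
Isothermal, so P V is constant: T₂ = T₁; P₂ = P₁·(V₁/V₂) = 16.88 kPa.

P₂ ≈ 16.9 kPa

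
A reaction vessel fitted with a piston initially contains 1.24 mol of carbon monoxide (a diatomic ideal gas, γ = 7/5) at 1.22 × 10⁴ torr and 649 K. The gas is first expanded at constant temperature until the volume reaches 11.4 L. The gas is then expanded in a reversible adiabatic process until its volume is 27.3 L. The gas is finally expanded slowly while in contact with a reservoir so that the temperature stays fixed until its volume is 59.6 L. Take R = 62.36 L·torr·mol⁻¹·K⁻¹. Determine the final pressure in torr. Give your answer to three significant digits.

From PV = nRT: V₁ = nRT₁/P₁ = 4.114 L.
Isothermal, so P V is constant: T₂ = T₁; P₂ = P₁·(V₁/V₂) = 4402 torr.
Reversible adiabatic, γ = 7/5: T₃ = T₂·(V₂/V₃)^(γ−1) = 457.7 K; P₃ = P₂·(V₂/V₃)^γ = 1296 torr.
T constant ⇒ Boyle's law P V = const: T₄ = T₃; P₄ = P₃·(V₃/V₄) = 593.8 torr.

P₄ ≈ 594 torr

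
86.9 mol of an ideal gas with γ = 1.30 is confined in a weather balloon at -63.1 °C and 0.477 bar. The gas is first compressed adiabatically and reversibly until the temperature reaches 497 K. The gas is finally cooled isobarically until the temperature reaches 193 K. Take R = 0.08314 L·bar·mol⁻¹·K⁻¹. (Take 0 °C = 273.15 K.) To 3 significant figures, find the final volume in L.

Convert: T₁ = 210.0 K.
From PV = nRT: V₁ = nRT₁/P₁ = 3182 L.
Adiabatic (γ = 1.30), T V^(γ−1) and P V^γ constant: P₂ = P₁·(T₂/T₁)^(γ/(γ−1)) = 19.92 bar; V₂ = V₁·(T₁/T₂)^(1/(γ−1)) = 180.2 L.
Isobaric, so V/T is constant: P₃ = P₂; V₃ = V₂·(T₃/T₂) = 69.99 L.

V₃ ≈ 70.0 L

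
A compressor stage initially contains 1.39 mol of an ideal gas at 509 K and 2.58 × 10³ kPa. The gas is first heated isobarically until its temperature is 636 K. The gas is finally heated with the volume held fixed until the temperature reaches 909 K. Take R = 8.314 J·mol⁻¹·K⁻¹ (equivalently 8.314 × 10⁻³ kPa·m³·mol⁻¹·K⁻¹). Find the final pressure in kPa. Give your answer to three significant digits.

P₃ ≈ 3.69e+03 kPa

From PV = nRT: V₁ = nRT₁/P₁ = 0.002280 m³.
P constant ⇒ V ∝ T: P₂ = P₁; V₂ = V₁·(T₂/T₁) = 0.002849 m³.
Isochoric, so P/T is constant: V₃ = V₂; P₃ = P₂·(T₃/T₂) = 3687 kPa.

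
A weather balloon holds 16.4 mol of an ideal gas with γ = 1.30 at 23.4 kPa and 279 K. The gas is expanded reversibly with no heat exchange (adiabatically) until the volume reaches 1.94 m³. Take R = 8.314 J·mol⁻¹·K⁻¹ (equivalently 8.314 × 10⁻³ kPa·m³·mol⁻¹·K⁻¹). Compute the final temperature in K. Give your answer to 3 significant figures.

From PV = nRT: V₁ = nRT₁/P₁ = 1.626 m³.
Adiabatic (γ = 1.30), T V^(γ−1) and P V^γ constant: T₂ = T₁·(V₁/V₂)^(γ−1) = 264.6 K; P₂ = P₁·(V₁/V₂)^γ = 18.60 kPa.

T₂ ≈ 265 K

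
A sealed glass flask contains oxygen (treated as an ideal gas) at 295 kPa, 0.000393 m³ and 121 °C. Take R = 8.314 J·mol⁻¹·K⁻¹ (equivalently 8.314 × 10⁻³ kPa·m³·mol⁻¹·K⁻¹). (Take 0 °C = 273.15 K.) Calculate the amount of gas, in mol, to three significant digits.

Convert: T = 394.15 K.
PV = nRT ⇒ n = PV/(RT) = (295 × 0.000393) / (8.314 × 10⁻³ × 394.15)

n ≈ 0.0354 mol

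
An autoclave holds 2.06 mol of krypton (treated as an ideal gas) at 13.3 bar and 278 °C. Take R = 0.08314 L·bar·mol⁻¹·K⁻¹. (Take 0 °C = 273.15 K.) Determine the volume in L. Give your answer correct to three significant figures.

V ≈ 7.10 L

Convert: T = 551.15 K.
PV = nRT ⇒ V = nRT/P = (2.06 × 0.08314 × 551.15) / 13.3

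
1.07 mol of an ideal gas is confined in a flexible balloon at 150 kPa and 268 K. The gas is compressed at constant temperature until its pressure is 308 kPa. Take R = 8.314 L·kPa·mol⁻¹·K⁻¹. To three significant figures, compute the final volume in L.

From PV = nRT: V₁ = nRT₁/P₁ = 15.89 L.
Isothermal, so P V is constant: T₂ = T₁; V₂ = V₁·(P₁/P₂) = 7.741 L.

V₂ ≈ 7.74 L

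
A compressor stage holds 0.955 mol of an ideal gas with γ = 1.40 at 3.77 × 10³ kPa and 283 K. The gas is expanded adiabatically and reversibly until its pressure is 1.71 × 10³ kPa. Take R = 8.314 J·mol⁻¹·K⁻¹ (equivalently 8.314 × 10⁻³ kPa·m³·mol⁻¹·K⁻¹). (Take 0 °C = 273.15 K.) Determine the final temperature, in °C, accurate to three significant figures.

T₂ ≈ -47.4 °C

From PV = nRT: V₁ = nRT₁/P₁ = 0.0005960 m³.
Adiabatic (γ = 1.40), T V^(γ−1) and P V^γ constant: T₂ = T₁·(P₂/P₁)^((γ−1)/γ) = 225.8 K; V₂ = V₁·(P₁/P₂)^(1/γ) = 0.001048 m³.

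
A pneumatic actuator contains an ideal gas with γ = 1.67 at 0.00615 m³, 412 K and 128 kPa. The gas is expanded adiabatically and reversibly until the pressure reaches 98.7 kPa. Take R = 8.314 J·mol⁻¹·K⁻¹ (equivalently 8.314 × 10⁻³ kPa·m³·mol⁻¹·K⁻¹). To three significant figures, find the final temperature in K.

T₂ ≈ 371 K

Reversible adiabatic, γ = 1.67: T₂ = T₁·(P₂/P₁)^((γ−1)/γ) = 371.2 K; V₂ = V₁·(P₁/P₂)^(1/γ) = 0.007186 m³.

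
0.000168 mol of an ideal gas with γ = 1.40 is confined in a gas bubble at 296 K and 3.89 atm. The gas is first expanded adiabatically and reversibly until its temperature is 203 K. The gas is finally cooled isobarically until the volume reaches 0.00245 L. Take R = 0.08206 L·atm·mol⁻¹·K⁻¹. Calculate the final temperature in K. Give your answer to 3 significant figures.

T₃ ≈ 185 K

From PV = nRT: V₁ = nRT₁/P₁ = 0.001049 L.
Reversible adiabatic, γ = 1.40: P₂ = P₁·(T₂/T₁)^(γ/(γ−1)) = 1.039 atm; V₂ = V₁·(T₁/T₂)^(1/(γ−1)) = 0.002693 L.
Isobaric, so V/T is constant: P₃ = P₂; T₃ = T₂·(V₃/V₂) = 184.7 K.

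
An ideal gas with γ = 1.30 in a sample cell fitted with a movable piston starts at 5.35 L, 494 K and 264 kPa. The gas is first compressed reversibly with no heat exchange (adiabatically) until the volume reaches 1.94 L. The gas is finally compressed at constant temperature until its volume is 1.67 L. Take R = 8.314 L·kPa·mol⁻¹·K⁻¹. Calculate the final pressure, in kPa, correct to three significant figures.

P₃ ≈ 1.15e+03 kPa

Reversible adiabatic, γ = 1.30: T₂ = T₁·(V₁/V₂)^(γ−1) = 669.7 K; P₂ = P₁·(V₁/V₂)^γ = 987.0 kPa.
T constant ⇒ Boyle's law P V = const: T₃ = T₂; P₃ = P₂·(V₂/V₃) = 1147 kPa.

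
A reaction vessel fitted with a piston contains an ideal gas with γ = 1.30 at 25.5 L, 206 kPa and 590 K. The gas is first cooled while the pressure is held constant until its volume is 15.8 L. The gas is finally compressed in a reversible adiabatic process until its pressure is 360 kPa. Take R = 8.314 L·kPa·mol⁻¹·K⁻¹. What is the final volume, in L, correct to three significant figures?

V₃ ≈ 10.3 L

Isobaric, so V/T is constant: P₂ = P₁; T₂ = T₁·(V₂/V₁) = 365.6 K.
Adiabatic (γ = 1.30), T V^(γ−1) and P V^γ constant: T₃ = T₂·(P₃/P₂)^((γ−1)/γ) = 415.8 K; V₃ = V₂·(P₂/P₃)^(1/γ) = 10.28 L.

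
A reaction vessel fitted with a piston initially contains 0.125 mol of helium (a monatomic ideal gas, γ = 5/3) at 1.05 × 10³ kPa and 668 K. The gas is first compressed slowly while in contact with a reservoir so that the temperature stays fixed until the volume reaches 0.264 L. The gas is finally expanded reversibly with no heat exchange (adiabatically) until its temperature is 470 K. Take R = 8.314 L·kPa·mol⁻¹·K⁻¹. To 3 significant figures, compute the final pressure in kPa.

P₃ ≈ 1.09e+03 kPa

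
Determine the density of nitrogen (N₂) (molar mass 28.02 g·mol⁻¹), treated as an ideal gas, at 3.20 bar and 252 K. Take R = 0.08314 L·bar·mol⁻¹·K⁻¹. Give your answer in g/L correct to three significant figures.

ρ ≈ 4.28 g/L

ρ = PM/(RT) = (3.20 × 28.02) / (0.08314 × 252.0)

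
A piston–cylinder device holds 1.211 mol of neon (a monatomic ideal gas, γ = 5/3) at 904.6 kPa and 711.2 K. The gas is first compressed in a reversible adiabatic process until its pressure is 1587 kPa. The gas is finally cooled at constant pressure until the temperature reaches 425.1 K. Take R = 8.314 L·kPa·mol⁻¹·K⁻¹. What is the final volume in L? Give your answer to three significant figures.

From PV = nRT: V₁ = nRT₁/P₁ = 7.916 L.
Adiabatic (γ = 5/3), T V^(γ−1) and P V^γ constant: T₂ = T₁·(P₂/P₁)^((γ−1)/γ) = 890.5 K; V₂ = V₁·(P₁/P₂)^(1/γ) = 5.650 L.
Isobaric, so V/T is constant: P₃ = P₂; V₃ = V₂·(T₃/T₂) = 2.697 L.

V₃ ≈ 2.70 L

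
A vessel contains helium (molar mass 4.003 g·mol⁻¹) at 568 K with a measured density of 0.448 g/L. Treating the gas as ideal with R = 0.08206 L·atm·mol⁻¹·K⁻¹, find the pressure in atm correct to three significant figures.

ρ = PM/(RT) ⇒ P = ρRT/M = (0.448 × 0.08206 × 568.0) / 4.003

P ≈ 5.22 atm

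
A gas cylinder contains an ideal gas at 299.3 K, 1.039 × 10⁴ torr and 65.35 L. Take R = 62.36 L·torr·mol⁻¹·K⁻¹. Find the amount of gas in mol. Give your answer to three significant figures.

n ≈ 36.4 mol

PV = nRT ⇒ n = PV/(RT) = (1.039e+04 × 65.35) / (62.36 × 299.3)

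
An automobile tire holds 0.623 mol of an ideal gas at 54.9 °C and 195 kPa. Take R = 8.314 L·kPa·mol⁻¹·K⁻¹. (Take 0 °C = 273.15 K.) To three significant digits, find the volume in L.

V ≈ 8.71 L

Convert: T = 328.05 K.
PV = nRT ⇒ V = nRT/P = (0.623 × 8.314 × 328.05) / 195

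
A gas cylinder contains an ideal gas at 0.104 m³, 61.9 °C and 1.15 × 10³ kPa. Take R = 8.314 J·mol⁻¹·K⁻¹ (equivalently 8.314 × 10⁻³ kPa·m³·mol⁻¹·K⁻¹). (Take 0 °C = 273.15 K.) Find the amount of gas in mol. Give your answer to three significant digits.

Convert: T = 335.05 K.
PV = nRT ⇒ n = PV/(RT) = (1.15e+03 × 0.104) / (8.314 × 10⁻³ × 335.05)

n ≈ 42.9 mol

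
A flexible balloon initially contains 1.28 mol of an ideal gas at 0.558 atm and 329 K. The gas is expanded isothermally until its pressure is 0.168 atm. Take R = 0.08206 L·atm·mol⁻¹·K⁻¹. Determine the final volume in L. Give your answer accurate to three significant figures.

V₂ ≈ 206 L

From PV = nRT: V₁ = nRT₁/P₁ = 61.93 L.
Isothermal, so P V is constant: T₂ = T₁; V₂ = V₁·(P₁/P₂) = 205.7 L.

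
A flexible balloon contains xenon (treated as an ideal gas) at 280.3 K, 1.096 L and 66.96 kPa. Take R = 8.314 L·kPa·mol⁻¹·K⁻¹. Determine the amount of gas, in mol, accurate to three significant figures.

PV = nRT ⇒ n = PV/(RT) = (66.96 × 1.096) / (8.314 × 280.3)

n ≈ 0.0315 mol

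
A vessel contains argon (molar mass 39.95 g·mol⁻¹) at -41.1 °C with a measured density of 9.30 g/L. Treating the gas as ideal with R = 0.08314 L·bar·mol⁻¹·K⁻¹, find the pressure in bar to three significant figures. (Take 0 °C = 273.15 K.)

P ≈ 4.49 bar

ρ = PM/(RT) ⇒ P = ρRT/M = (9.30 × 0.08314 × 232.0) / 39.95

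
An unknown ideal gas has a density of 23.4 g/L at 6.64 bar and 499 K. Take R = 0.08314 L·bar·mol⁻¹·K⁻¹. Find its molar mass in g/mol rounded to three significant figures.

M ≈ 146 g/mol

ρ = PM/(RT) ⇒ M = ρRT/P = (23.4 × 0.08314 × 499.0) / 6.64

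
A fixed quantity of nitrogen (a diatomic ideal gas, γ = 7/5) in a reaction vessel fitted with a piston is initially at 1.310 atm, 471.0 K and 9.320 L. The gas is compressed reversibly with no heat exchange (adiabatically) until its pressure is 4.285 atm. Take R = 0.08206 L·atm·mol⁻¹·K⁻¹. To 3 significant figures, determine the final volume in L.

V₂ ≈ 4.00 L

Adiabatic (γ = 7/5), T V^(γ−1) and P V^γ constant: T₂ = T₁·(P₂/P₁)^((γ−1)/γ) = 660.8 K; V₂ = V₁·(P₁/P₂)^(1/γ) = 3.997 L.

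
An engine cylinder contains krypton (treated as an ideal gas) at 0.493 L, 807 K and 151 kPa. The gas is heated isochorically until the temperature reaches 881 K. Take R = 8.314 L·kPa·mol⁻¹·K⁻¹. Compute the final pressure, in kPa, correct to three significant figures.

P₂ ≈ 165 kPa

Isochoric, so P/T is constant: V₂ = V₁; P₂ = P₁·(T₂/T₁) = 164.8 kPa.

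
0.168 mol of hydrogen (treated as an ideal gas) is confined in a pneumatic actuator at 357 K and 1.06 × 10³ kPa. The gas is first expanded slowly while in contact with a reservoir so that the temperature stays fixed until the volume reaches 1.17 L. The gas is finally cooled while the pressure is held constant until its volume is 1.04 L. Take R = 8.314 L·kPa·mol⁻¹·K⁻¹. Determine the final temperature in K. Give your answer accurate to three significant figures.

From PV = nRT: V₁ = nRT₁/P₁ = 0.4704 L.
T constant ⇒ Boyle's law P V = const: T₂ = T₁; P₂ = P₁·(V₁/V₂) = 426.2 kPa.
Isobaric, so V/T is constant: P₃ = P₂; T₃ = T₂·(V₃/V₂) = 317.3 K.

T₃ ≈ 317 K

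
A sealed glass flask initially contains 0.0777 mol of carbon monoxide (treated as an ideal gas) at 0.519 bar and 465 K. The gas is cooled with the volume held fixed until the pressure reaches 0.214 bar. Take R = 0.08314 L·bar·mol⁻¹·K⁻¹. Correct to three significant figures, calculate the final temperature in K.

From PV = nRT: V₁ = nRT₁/P₁ = 5.788 L.
V constant ⇒ P ∝ T: V₂ = V₁; T₂ = T₁·(P₂/P₁) = 191.7 K.

T₂ ≈ 192 K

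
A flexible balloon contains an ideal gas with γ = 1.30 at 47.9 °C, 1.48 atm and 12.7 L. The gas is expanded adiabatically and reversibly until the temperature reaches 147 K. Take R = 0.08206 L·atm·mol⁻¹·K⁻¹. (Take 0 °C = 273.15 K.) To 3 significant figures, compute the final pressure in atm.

P₂ ≈ 0.0501 atm

Convert: T₁ = 321.0 K.
Adiabatic (γ = 1.30), T V^(γ−1) and P V^γ constant: P₂ = P₁·(T₂/T₁)^(γ/(γ−1)) = 0.05014 atm; V₂ = V₁·(T₁/T₂)^(1/(γ−1)) = 171.7 L.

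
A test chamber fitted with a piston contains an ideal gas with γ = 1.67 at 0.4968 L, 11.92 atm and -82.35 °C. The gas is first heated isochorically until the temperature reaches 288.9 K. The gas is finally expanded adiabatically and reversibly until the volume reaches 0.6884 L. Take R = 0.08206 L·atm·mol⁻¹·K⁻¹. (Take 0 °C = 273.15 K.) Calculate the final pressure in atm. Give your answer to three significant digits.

P₃ ≈ 10.5 atm

Convert: T₁ = 190.8 K.
Isochoric, so P/T is constant: V₂ = V₁; P₂ = P₁·(T₂/T₁) = 18.05 atm.
Adiabatic (γ = 1.67), T V^(γ−1) and P V^γ constant: T₃ = T₂·(V₂/V₃)^(γ−1) = 232.2 K; P₃ = P₂·(V₂/V₃)^γ = 10.47 atm.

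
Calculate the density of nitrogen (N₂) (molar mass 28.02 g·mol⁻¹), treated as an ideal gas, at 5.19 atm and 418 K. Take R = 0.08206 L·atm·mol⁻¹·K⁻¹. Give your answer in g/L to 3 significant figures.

ρ ≈ 4.24 g/L

ρ = PM/(RT) = (5.19 × 28.02) / (0.08206 × 418.0)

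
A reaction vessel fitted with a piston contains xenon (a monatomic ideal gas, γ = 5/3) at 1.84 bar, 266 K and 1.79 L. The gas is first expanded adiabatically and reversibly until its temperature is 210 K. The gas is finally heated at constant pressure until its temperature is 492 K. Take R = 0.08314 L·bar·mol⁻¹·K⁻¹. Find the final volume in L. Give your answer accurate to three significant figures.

Reversible adiabatic, γ = 5/3: P₂ = P₁·(T₂/T₁)^(γ/(γ−1)) = 1.019 bar; V₂ = V₁·(T₁/T₂)^(1/(γ−1)) = 2.552 L.
Isobaric, so V/T is constant: P₃ = P₂; V₃ = V₂·(T₃/T₂) = 5.979 L.

V₃ ≈ 5.98 L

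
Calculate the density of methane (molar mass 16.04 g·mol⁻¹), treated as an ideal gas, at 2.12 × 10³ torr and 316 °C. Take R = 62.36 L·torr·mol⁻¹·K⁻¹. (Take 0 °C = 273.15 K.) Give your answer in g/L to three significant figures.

ρ ≈ 0.926 g/L

ρ = PM/(RT) = (2.12e+03 × 16.04) / (62.36 × 589.1)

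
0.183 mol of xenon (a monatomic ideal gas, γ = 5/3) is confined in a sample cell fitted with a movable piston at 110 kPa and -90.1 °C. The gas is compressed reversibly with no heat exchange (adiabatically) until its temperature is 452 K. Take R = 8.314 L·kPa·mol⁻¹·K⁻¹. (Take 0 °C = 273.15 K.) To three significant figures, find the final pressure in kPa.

P₂ ≈ 1.05e+03 kPa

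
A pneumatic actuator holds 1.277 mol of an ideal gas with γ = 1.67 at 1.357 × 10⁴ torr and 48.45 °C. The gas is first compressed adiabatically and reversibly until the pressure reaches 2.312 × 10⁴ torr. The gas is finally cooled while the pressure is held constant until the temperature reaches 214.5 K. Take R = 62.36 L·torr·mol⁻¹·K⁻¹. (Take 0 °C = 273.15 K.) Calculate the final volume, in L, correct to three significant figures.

V₃ ≈ 0.739 L

Convert: T₁ = 321.6 K.
From PV = nRT: V₁ = nRT₁/P₁ = 1.887 L.
Adiabatic (γ = 1.67), T V^(γ−1) and P V^γ constant: T₂ = T₁·(P₂/P₁)^((γ−1)/γ) = 398.3 K; V₂ = V₁·(P₁/P₂)^(1/γ) = 1.372 L.
P constant ⇒ V ∝ T: P₃ = P₂; V₃ = V₂·(T₃/T₂) = 0.7388 L.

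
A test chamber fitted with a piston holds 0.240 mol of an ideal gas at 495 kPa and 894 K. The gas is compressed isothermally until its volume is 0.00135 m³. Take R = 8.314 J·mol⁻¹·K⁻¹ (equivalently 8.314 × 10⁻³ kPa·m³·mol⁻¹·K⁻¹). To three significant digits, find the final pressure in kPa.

P₂ ≈ 1.32e+03 kPa

From PV = nRT: V₁ = nRT₁/P₁ = 0.003604 m³.
Isothermal, so P V is constant: T₂ = T₁; P₂ = P₁·(V₁/V₂) = 1321 kPa.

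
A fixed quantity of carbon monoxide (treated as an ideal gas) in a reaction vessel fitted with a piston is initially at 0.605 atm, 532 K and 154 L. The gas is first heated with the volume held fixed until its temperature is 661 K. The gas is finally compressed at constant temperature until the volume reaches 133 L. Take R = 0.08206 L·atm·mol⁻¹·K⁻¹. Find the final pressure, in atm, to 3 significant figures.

V constant ⇒ P ∝ T: V₂ = V₁; P₂ = P₁·(T₂/T₁) = 0.7517 atm.
Isothermal, so P V is constant: T₃ = T₂; P₃ = P₂·(V₂/V₃) = 0.8704 atm.

P₃ ≈ 0.870 atm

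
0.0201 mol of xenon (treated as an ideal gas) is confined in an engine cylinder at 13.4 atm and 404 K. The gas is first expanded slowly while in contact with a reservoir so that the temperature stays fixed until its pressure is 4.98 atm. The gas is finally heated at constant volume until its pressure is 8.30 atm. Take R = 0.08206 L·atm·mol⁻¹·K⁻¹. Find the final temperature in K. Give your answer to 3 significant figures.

From PV = nRT: V₁ = nRT₁/P₁ = 0.04973 L.
Isothermal, so P V is constant: T₂ = T₁; V₂ = V₁·(P₁/P₂) = 0.1338 L.
V constant ⇒ P ∝ T: V₃ = V₂; T₃ = T₂·(P₃/P₂) = 673.3 K.

T₃ ≈ 673 K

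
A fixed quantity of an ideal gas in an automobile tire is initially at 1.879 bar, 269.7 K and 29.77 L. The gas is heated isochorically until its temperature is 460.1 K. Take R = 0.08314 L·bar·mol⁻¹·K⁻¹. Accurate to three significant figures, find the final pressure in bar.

P₂ ≈ 3.21 bar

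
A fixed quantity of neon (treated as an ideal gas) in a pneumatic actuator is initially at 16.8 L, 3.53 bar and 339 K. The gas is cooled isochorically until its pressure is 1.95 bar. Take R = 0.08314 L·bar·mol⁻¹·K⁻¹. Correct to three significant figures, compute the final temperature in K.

V constant ⇒ P ∝ T: V₂ = V₁; T₂ = T₁·(P₂/P₁) = 187.3 K.

T₂ ≈ 187 K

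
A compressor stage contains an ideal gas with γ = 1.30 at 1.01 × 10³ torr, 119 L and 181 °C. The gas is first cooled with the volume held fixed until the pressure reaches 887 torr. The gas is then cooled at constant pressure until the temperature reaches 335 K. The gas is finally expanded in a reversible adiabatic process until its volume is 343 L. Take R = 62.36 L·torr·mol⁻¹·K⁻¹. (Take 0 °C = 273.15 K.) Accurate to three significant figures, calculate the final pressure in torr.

P₄ ≈ 179 torr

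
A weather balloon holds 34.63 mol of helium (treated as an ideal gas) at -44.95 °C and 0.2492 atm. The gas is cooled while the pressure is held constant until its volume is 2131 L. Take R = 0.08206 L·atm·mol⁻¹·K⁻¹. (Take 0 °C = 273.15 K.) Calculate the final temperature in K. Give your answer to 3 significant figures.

T₂ ≈ 187 K

Convert: T₁ = 228.2 K.
From PV = nRT: V₁ = nRT₁/P₁ = 2602 L.
P constant ⇒ V ∝ T: P₂ = P₁; T₂ = T₁·(V₂/V₁) = 186.9 K.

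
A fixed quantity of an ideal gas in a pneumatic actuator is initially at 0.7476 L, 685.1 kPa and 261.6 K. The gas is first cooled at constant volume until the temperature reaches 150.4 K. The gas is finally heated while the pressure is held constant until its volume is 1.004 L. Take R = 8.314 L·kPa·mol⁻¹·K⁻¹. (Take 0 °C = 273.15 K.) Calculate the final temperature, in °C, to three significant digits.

Isochoric, so P/T is constant: V₂ = V₁; P₂ = P₁·(T₂/T₁) = 393.9 kPa.
P constant ⇒ V ∝ T: P₃ = P₂; T₃ = T₂·(V₃/V₂) = 202.0 K.

T₃ ≈ -71.2 °C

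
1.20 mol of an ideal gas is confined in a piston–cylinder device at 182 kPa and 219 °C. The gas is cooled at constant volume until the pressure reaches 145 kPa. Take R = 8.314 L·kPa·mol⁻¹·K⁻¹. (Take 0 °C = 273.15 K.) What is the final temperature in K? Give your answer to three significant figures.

Convert: T₁ = 492.1 K.
From PV = nRT: V₁ = nRT₁/P₁ = 26.98 L.
Isochoric, so P/T is constant: V₂ = V₁; T₂ = T₁·(P₂/P₁) = 392.1 K.

T₂ ≈ 392 K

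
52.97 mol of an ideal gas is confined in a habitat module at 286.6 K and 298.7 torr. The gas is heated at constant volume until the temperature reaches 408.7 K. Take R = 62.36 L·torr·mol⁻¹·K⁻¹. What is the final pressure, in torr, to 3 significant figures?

P₂ ≈ 426 torr

From PV = nRT: V₁ = nRT₁/P₁ = 3169 L.
V constant ⇒ P ∝ T: V₂ = V₁; P₂ = P₁·(T₂/T₁) = 426.0 torr.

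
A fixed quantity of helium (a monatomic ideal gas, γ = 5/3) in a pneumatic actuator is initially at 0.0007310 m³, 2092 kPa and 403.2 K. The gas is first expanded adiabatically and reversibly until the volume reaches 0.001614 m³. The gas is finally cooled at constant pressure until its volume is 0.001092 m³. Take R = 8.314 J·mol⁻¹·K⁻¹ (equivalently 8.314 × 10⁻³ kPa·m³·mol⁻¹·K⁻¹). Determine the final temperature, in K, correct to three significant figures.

Adiabatic (γ = 5/3), T V^(γ−1) and P V^γ constant: T₂ = T₁·(V₁/V₂)^(γ−1) = 237.8 K; P₂ = P₁·(V₁/V₂)^γ = 558.8 kPa.
P constant ⇒ V ∝ T: P₃ = P₂; T₃ = T₂·(V₃/V₂) = 160.9 K.

T₃ ≈ 161 K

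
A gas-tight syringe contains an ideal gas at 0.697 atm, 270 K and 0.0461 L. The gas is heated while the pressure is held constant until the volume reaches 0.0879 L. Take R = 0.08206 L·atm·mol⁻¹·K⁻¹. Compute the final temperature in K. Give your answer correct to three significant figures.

T₂ ≈ 515 K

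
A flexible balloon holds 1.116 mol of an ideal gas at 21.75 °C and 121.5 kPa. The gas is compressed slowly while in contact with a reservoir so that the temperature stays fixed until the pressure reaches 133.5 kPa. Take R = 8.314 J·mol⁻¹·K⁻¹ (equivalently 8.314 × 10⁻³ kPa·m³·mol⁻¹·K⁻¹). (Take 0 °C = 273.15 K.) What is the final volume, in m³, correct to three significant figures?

Convert: T₁ = 294.9 K.
From PV = nRT: V₁ = nRT₁/P₁ = 0.02252 m³.
Isothermal, so P V is constant: T₂ = T₁; V₂ = V₁·(P₁/P₂) = 0.02050 m³.

V₂ ≈ 0.0205 m³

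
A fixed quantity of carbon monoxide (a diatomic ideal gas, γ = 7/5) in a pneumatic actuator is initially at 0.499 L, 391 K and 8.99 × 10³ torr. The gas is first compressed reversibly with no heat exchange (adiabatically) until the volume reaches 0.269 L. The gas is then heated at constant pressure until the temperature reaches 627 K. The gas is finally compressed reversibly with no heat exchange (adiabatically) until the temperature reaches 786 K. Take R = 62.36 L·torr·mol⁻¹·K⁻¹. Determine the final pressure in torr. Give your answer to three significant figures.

P₄ ≈ 4.71e+04 torr

Adiabatic (γ = 7/5), T V^(γ−1) and P V^γ constant: T₂ = T₁·(V₁/V₂)^(γ−1) = 500.6 K; P₂ = P₁·(V₁/V₂)^γ = 2.135e+04 torr.
Isobaric, so V/T is constant: P₃ = P₂; V₃ = V₂·(T₃/T₂) = 0.3369 L.
Reversible adiabatic, γ = 7/5: P₄ = P₃·(T₄/T₃)^(γ/(γ−1)) = 4.710e+04 torr; V₄ = V₃·(T₃/T₄)^(1/(γ−1)) = 0.1915 L.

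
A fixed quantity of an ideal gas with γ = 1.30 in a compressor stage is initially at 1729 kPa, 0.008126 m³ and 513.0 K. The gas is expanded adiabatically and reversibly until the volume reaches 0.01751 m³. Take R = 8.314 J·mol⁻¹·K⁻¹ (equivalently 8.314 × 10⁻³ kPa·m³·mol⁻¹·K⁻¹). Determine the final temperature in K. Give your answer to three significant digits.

T₂ ≈ 407 K

Adiabatic (γ = 1.30), T V^(γ−1) and P V^γ constant: T₂ = T₁·(V₁/V₂)^(γ−1) = 407.5 K; P₂ = P₁·(V₁/V₂)^γ = 637.3 kPa.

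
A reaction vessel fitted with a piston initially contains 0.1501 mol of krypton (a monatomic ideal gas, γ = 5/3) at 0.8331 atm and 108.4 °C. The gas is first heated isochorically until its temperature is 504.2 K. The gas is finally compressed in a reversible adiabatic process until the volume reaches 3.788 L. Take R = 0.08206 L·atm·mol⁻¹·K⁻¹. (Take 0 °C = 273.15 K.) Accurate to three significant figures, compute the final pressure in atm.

Convert: T₁ = 381.5 K.
From PV = nRT: V₁ = nRT₁/P₁ = 5.641 L.
Isochoric, so P/T is constant: V₂ = V₁; P₂ = P₁·(T₂/T₁) = 1.101 atm.
Adiabatic (γ = 5/3), T V^(γ−1) and P V^γ constant: T₃ = T₂·(V₂/V₃)^(γ−1) = 657.5 K; P₃ = P₂·(V₂/V₃)^γ = 2.138 atm.

P₃ ≈ 2.14 atm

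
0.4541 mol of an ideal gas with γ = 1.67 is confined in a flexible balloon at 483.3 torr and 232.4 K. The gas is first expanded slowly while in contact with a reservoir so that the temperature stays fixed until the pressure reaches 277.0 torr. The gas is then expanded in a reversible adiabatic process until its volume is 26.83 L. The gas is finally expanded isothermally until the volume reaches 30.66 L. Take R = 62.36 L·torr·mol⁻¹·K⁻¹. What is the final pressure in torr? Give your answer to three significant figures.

From PV = nRT: V₁ = nRT₁/P₁ = 13.62 L.
T constant ⇒ Boyle's law P V = const: T₂ = T₁; V₂ = V₁·(P₁/P₂) = 23.76 L.
Adiabatic (γ = 1.67), T V^(γ−1) and P V^γ constant: T₃ = T₂·(V₂/V₃)^(γ−1) = 214.2 K; P₃ = P₂·(V₂/V₃)^γ = 226.1 torr.
Isothermal, so P V is constant: T₄ = T₃; P₄ = P₃·(V₃/V₄) = 197.9 torr.

P₄ ≈ 198 torr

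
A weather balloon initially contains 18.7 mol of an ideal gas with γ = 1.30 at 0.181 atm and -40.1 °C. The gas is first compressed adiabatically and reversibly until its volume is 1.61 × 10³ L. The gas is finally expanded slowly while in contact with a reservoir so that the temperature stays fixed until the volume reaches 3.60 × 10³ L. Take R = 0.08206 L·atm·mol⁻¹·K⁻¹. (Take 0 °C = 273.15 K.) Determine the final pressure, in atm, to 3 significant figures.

Convert: T₁ = 233.0 K.
From PV = nRT: V₁ = nRT₁/P₁ = 1976 L.
Adiabatic (γ = 1.30), T V^(γ−1) and P V^γ constant: T₂ = T₁·(V₁/V₂)^(γ−1) = 247.8 K; P₂ = P₁·(V₁/V₂)^γ = 0.2362 atm.
Isothermal, so P V is constant: T₃ = T₂; P₃ = P₂·(V₂/V₃) = 0.1056 atm.

P₃ ≈ 0.106 atm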